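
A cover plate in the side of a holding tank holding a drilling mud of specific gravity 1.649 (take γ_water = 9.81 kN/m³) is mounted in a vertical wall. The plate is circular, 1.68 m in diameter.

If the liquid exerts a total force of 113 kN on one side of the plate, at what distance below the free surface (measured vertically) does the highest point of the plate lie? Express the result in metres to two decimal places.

d_top ≈ 2.31 m

γ = 1.649 × 9.81 = 16.17669 kN/m³.
A = π(0.84)² = 2.21671 m².
From F = γ·h_c·A, the centroid depth is h_c = 113/(16.17669 × 2.21671) = 3.15123 m.
The centroid is at the centre, 0.84 m below the top of the plate, so the highest point sits at h_top = 3.15123 − 0.84 = 2.31123 m below the surface.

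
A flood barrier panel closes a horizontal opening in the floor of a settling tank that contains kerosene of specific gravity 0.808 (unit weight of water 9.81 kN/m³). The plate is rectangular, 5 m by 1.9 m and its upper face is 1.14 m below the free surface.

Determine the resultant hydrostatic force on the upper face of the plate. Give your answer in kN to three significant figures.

γ = 0.808 × 9.81 = 7.92648 kN/m³.
The plate is horizontal, so pressure is uniform at p = γ·h = 7.92648 × 1.14 = 9.03619 kN/m².
A = 5 × 1.9 = 9.5 m².
F = p·A = 9.03619 × 9.5 = 85.8438 kN.

F ≈ 85.8 kN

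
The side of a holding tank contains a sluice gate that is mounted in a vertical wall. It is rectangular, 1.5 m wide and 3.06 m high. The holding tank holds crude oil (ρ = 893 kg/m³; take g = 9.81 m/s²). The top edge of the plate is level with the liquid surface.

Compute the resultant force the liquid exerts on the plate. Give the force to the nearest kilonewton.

F ≈ 62 kN

γ = ρg = 893 × 9.81 / 1000 = 8.76033 kN/m³.
The centroid lies 3.06/2 = 1.53 m below the top edge, so the centroid depth is h_c = 1.53 m.
A = 1.5 × 3.06 = 4.59 m².
Resultant F = γ·h_c·A = 8.76033 × 1.53 × 4.59 = 61.5212 kN.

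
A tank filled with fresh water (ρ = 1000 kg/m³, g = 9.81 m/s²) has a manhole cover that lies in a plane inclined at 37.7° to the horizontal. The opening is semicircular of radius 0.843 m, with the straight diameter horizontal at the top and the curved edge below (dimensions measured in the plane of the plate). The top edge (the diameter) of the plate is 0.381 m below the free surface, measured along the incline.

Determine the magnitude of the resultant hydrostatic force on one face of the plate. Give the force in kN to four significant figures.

F ≈ 4.947 kN

γ = ρg = 1000 × 9.81 = 9810 N/m³ = 9.81 kN/m³.
Let θ = 37.7° be the plate's angle to the horizontal; measure y along the incline from where the plane meets the free surface. Vertical depth h = y·sinθ with sinθ = 0.611527.
The centroid of a semicircle lies 4r/(3π) = 0.35778 m from the diameter, here below the top edge, so y_c = 0.381 + 0.35778 = 0.73878 m and h_c = 0.73878 × 0.611527 = 0.451784 m.
A = πr²/2 = π × 0.843²/2 = 1.11628 m².
Resultant F = γ·h_c·A = 9.81 × 0.451784 × 1.11628 = 4.94735 kN.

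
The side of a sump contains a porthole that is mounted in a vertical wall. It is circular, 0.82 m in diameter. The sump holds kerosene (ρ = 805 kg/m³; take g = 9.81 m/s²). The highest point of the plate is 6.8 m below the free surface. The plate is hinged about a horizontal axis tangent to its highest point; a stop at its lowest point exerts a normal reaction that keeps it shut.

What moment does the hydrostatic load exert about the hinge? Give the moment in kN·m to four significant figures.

M ≈ 12.50 kN·m

γ = ρg = 805 × 9.81 / 1000 = 7.89705 kN/m³.
The centroid is at the centre, 0.41 m below the top of the plate, so the centroid depth is h_c = 6.8 + 0.41 = 7.21 m.
A = π(0.41)² = 0.528102 m².
Resultant F = γ·h_c·A = 7.89705 × 7.21 × 0.528102 = 30.0689 kN.
I_c = πr⁴/4 = π × 0.41⁴/4 = 0.0221935 m⁴.
Centre of pressure: y_p = y_c + I_c/(y_c·A) = 7.21 + 0.0221935/(7.21 × 0.528102) = 7.21 + 0.00582871 = 7.21583 m along the plane.
The resultant acts 0.41 + 0.00582871 = 0.415829 m (along the plate) below the hinge at the top edge, so the moment about the hinge is M = F × 0.415829 = 30.0689 × 0.415829 = 12.5035 kN·m.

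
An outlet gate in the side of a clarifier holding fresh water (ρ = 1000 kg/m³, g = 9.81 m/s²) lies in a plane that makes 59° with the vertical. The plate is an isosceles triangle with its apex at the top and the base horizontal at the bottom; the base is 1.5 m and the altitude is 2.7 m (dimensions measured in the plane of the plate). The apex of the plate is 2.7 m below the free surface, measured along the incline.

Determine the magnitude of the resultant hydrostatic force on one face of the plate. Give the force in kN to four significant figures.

γ = ρg = 1000 × 9.81 = 9810 N/m³ = 9.81 kN/m³.
The plate makes 59° with the vertical, i.e. θ = 90° − 59° = 31° to the horizontal. Measuring y along the incline from the free-surface line, vertical depth h = y·sinθ with sinθ = 0.515038.
With the apex up, the centroid sits 2h/3 = 2 × 2.7/3 = 1.8 m below the apex, so y_c = 2.7 + 1.8 = 4.5 m and h_c = 4.5 × 0.515038 = 2.31767 m.
A = ½ × 1.5 × 2.7 = 2.025 m².
Resultant F = γ·h_c·A = 9.81 × 2.31767 × 2.025 = 46.0411 kN.

F ≈ 46.04 kN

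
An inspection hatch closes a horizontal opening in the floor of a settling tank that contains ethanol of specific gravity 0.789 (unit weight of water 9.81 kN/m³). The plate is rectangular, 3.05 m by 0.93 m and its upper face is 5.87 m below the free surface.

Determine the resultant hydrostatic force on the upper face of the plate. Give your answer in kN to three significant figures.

γ = 0.789 × 9.81 = 7.74009 kN/m³.
The plate is horizontal, so pressure is uniform at p = γ·h = 7.74009 × 5.87 = 45.4343 kN/m².
A = 3.05 × 0.93 = 2.8365 m².
F = p·A = 45.4343 × 2.8365 = 128.874 kN.

F ≈ 129 kN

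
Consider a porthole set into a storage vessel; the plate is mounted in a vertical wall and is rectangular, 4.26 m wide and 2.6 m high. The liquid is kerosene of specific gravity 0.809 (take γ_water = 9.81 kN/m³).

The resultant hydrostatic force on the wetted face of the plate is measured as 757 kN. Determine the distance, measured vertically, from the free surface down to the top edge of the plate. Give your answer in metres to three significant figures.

d_top ≈ 7.31 m

γ = 0.809 × 9.81 = 7.93629 kN/m³.
A = 4.26 × 2.6 = 11.076 m².
From F = γ·h_c·A, the centroid depth is h_c = 757/(7.93629 × 11.076) = 8.61183 m.
The centroid lies 2.6/2 = 1.3 m below the top edge, so the top edge sits at h_top = 8.61183 − 1.3 = 7.31183 m below the surface.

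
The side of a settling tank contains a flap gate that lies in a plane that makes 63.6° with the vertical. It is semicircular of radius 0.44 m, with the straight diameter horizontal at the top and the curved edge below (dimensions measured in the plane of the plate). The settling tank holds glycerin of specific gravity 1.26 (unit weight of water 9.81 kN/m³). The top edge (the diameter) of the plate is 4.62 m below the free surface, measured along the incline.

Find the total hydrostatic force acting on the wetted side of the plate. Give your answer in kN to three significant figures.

γ = 1.26 × 9.81 = 12.3606 kN/m³.
The plate makes 63.6° with the vertical, i.e. θ = 90° − 63.6° = 26.4° to the horizontal. Measuring y along the incline from the free-surface line, vertical depth h = y·sinθ with sinθ = 0.444635.
The centroid of a semicircle lies 4r/(3π) = 0.186742 m from the diameter, here below the top edge, so y_c = 4.62 + 0.186742 = 4.80674 m and h_c = 4.80674 × 0.444635 = 2.13724 m.
A = πr²/2 = π × 0.44²/2 = 0.304106 m².
Resultant F = γ·h_c·A = 12.3606 × 2.13724 × 0.304106 = 8.03374 kN.

F ≈ 8.03 kN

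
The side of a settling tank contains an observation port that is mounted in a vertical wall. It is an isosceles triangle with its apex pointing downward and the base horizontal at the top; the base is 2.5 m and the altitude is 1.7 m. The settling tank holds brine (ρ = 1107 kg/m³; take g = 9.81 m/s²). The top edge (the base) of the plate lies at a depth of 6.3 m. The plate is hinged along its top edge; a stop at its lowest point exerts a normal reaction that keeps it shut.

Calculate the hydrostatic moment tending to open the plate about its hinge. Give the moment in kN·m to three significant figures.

M ≈ 93.5 kN·m

γ = ρg = 1107 × 9.81 / 1000 = 10.85967 kN/m³.
With the apex down, the centroid sits h/3 = 1.7/3 = 0.566667 m below the base (the top edge), so the centroid depth is h_c = 6.3 + 0.566667 = 6.86667 m.
A = ½ × 2.5 × 1.7 = 2.125 m².
Resultant F = γ·h_c·A = 10.85967 × 6.86667 × 2.125 = 158.461 kN.
I_c = b·h³/36 = 2.5 × 1.7³/36 = 0.341181 m⁴.
Centre of pressure: y_p = y_c + I_c/(y_c·A) = 6.86667 + 0.341181/(6.86667 × 2.125) = 6.86667 + 0.0233819 = 6.89005 m along the plane.
The resultant acts 0.566667 + 0.0233819 = 0.590049 m (along the plate) below the hinge at the top edge, so the moment about the hinge is M = F × 0.590049 = 158.461 × 0.590049 = 93.4998 kN·m.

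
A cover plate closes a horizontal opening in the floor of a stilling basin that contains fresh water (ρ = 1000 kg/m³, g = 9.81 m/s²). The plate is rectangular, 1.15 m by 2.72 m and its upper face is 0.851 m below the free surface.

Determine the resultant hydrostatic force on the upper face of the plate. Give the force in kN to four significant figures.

F ≈ 26.11 kN

γ = ρg = 1000 × 9.81 = 9810 N/m³ = 9.81 kN/m³.
The plate is horizontal, so pressure is uniform at p = γ·h = 9.81 × 0.851 = 8.34831 kN/m².
A = 1.15 × 2.72 = 3.128 m².
F = p·A = 8.34831 × 3.128 = 26.1135 kN.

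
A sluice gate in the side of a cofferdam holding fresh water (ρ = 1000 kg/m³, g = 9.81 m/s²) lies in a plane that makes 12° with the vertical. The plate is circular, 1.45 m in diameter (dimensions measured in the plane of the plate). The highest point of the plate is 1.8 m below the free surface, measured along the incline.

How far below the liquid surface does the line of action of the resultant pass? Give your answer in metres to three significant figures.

h_p = 2.52 m

γ = ρg = 1000 × 9.81 = 9810 N/m³ = 9.81 kN/m³.
The plate makes 12° with the vertical, i.e. θ = 90° − 12° = 78° to the horizontal. Measuring y along the incline from the free-surface line, vertical depth h = y·sinθ with sinθ = 0.978148.
The centroid is at the centre, 0.725 m below the top of the plate, so y_c = 1.8 + 0.725 = 2.525 m and h_c = 2.525 × 0.978148 = 2.46982 m.
A = π(0.725)² = 1.6513 m².
Resultant F = γ·h_c·A = 9.81 × 2.46982 × 1.6513 = 40.0092 kN.
I_c = πr⁴/4 = π × 0.725⁴/4 = 0.216991 m⁴.
Centre of pressure: y_p = y_c + I_c/(y_c·A) = 2.525 + 0.216991/(2.525 × 1.6513) = 2.525 + 0.052042 = 2.57704 m along the plane.
Vertically, h_p = y_p·sinθ = 2.57704 × 0.978148 = 2.52073 m.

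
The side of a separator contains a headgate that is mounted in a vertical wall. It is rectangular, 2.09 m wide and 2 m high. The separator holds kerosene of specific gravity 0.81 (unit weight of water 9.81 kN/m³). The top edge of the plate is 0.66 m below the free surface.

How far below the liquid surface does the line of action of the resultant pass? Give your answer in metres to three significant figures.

h_p = 1.86 m

γ = 0.81 × 9.81 = 7.9461 kN/m³.
The centroid lies 2/2 = 1 m below the top edge, so the centroid depth is h_c = 0.66 + 1 = 1.66 m.
A = 2.09 × 2 = 4.18 m².
Resultant F = γ·h_c·A = 7.9461 × 1.66 × 4.18 = 55.1364 kN.
I_c = b·h³/12 = 2.09 × 2³/12 = 1.39333 m⁴.
Centre of pressure: y_p = y_c + I_c/(y_c·A) = 1.66 + 1.39333/(1.66 × 4.18) = 1.66 + 0.200803 = 1.8608 m along the plane.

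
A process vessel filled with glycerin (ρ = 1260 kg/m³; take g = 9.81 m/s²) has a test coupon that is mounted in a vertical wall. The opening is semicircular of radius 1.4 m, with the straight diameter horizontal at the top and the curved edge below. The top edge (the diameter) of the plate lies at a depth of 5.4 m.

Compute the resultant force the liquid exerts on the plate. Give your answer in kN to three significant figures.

F ≈ 228 kN

γ = ρg = 1260 × 9.81 / 1000 = 12.3606 kN/m³.
The centroid of a semicircle lies 4r/(3π) = 0.594178 m from the diameter, here below the top edge, so the centroid depth is h_c = 5.4 + 0.594178 = 5.99418 m.
A = πr²/2 = π × 1.4²/2 = 3.07876 m².
Resultant F = γ·h_c·A = 12.3606 × 5.99418 × 3.07876 = 228.11 kN.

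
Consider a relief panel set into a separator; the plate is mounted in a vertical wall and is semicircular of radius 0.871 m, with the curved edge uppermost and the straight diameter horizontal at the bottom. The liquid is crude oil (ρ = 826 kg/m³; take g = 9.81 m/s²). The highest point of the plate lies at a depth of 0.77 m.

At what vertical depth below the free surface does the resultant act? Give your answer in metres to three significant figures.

h_p = 1.31 m

γ = ρg = 826 × 9.81 / 1000 = 8.10306 kN/m³.
The centroid lies 4r/(3π) = 0.369664 m above the diameter, so r − 4r/(3π) = 0.871 − 0.369664 = 0.501336 m below the topmost point, so the centroid depth is h_c = 0.77 + 0.501336 = 1.27134 m.
A = πr²/2 = π × 0.871²/2 = 1.19167 m².
Resultant F = γ·h_c·A = 8.10306 × 1.27134 × 1.19167 = 12.2763 kN.
I_c = (π/8 − 8/(9π))·r⁴ = 0.109757 × 0.871⁴ = 0.0631691 m⁴.
Centre of pressure: y_p = y_c + I_c/(y_c·A) = 1.27134 + 0.0631691/(1.27134 × 1.19167) = 1.27134 + 0.0416953 = 1.31304 m along the plane.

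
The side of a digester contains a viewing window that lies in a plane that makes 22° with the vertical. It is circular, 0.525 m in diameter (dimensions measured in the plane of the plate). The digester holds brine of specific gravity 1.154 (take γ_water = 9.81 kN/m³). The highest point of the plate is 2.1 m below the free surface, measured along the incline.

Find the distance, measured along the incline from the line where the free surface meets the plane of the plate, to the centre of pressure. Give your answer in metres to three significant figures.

γ = 1.154 × 9.81 = 11.32074 kN/m³.
The plate makes 22° with the vertical, i.e. θ = 90° − 22° = 68° to the horizontal. Measuring y along the incline from the free-surface line, vertical depth h = y·sinθ with sinθ = 0.927184.
The centroid is at the centre, 0.2625 m below the top of the plate, so y_c = 2.1 + 0.2625 = 2.3625 m and h_c = 2.3625 × 0.927184 = 2.19047 m.
A = π(0.2625)² = 0.216475 m².
Resultant F = γ·h_c·A = 11.32074 × 2.19047 × 0.216475 = 5.36809 kN.
I_c = πr⁴/4 = π × 0.2625⁴/4 = 0.00372913 m⁴.
Centre of pressure: y_p = y_c + I_c/(y_c·A) = 2.3625 + 0.00372913/(2.3625 × 0.216475) = 2.3625 + 0.00729169 = 2.36979 m along the plane.

y_p = 2.37 m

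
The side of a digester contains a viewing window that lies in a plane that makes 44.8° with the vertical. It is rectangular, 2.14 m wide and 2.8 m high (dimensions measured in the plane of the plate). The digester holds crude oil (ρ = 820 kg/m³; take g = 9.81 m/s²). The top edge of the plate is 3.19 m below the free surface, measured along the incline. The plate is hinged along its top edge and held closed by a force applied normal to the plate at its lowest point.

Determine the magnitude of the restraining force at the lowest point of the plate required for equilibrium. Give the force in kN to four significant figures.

γ = ρg = 820 × 9.81 / 1000 = 8.0442 kN/m³.
The plate makes 44.8° with the vertical, i.e. θ = 90° − 44.8° = 45.2° to the horizontal. Measuring y along the incline from the free-surface line, vertical depth h = y·sinθ with sinθ = 0.709571.
The centroid lies 2.8/2 = 1.4 m below the top edge, so y_c = 3.19 + 1.4 = 4.59 m and h_c = 4.59 × 0.709571 = 3.25693 m.
A = 2.14 × 2.8 = 5.992 m².
Resultant F = γ·h_c·A = 8.0442 × 3.25693 × 5.992 = 156.987 kN.
I_c = b·h³/12 = 2.14 × 2.8³/12 = 3.91477 m⁴.
Centre of pressure: y_p = y_c + I_c/(y_c·A) = 4.59 + 3.91477/(4.59 × 5.992) = 4.59 + 0.142338 = 4.73234 m along the plane.
The resultant acts 1.4 + 0.142338 = 1.54234 m (along the plate) below the hinge at the top edge, so the moment about the hinge is M = F × 1.54234 = 156.987 × 1.54234 = 242.127 kN·m.
A normal force at the bottom, 2.8 m from the hinge, must supply this moment: P = 242.127/2.8 = 86.4739 kN.

P ≈ 86.47 kN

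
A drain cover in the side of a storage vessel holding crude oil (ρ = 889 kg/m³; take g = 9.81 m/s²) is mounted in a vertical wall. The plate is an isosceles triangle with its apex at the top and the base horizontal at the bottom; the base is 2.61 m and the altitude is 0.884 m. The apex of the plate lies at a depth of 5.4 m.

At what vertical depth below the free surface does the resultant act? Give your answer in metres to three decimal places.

h_p = 5.997 m

γ = ρg = 889 × 9.81 / 1000 = 8.72109 kN/m³.
With the apex up, the centroid sits 2h/3 = 2 × 0.884/3 = 0.589333 m below the apex, so the centroid depth is h_c = 5.4 + 0.589333 = 5.98933 m.
A = ½ × 2.61 × 0.884 = 1.15362 m².
Resultant F = γ·h_c·A = 8.72109 × 5.98933 × 1.15362 = 60.2576 kN.
I_c = b·h³/36 = 2.61 × 0.884³/36 = 0.0500835 m⁴.
Centre of pressure: y_p = y_c + I_c/(y_c·A) = 5.98933 + 0.0500835/(5.98933 × 1.15362) = 5.98933 + 0.00724859 = 5.99658 m along the plane.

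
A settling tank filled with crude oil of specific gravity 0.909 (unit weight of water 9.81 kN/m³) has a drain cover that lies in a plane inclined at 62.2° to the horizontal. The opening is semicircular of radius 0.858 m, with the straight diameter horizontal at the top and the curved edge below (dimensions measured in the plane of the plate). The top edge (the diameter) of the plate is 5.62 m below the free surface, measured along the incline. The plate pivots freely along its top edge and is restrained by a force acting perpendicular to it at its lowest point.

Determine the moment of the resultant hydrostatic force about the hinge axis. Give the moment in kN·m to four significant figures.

M ≈ 20.35 kN·m

γ = 0.909 × 9.81 = 8.91729 kN/m³.
Let θ = 62.2° be the plate's angle to the horizontal; measure y along the incline from where the plane meets the free surface. Vertical depth h = y·sinθ with sinθ = 0.884581.
The centroid of a semicircle lies 4r/(3π) = 0.364147 m from the diameter, here below the top edge, so y_c = 5.62 + 0.364147 = 5.98415 m and h_c = 5.98415 × 0.884581 = 5.29347 m.
A = πr²/2 = π × 0.858²/2 = 1.15636 m².
Resultant F = γ·h_c·A = 8.91729 × 5.29347 × 1.15636 = 54.5841 kN.
I_c = (π/8 − 8/(9π))·r⁴ = 0.109757 × 0.858⁴ = 0.0594814 m⁴.
Centre of pressure: y_p = y_c + I_c/(y_c·A) = 5.98415 + 0.0594814/(5.98415 × 1.15636) = 5.98415 + 0.00859579 = 5.99275 m along the plane.
The resultant acts 0.364147 + 0.00859579 = 0.372743 m (along the plate) below the hinge at the top edge, so the moment about the hinge is M = F × 0.372743 = 54.5841 × 0.372743 = 20.3458 kN·m.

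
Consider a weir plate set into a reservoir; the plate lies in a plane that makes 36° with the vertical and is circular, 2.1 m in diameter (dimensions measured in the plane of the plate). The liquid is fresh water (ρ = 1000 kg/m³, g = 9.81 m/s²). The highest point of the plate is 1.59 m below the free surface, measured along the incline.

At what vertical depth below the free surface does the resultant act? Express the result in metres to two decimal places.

γ = ρg = 1000 × 9.81 = 9810 N/m³ = 9.81 kN/m³.
The plate makes 36° with the vertical, i.e. θ = 90° − 36° = 54° to the horizontal. Measuring y along the incline from the free-surface line, vertical depth h = y·sinθ with sinθ = 0.809017.
The centroid is at the centre, 1.05 m below the top of the plate, so y_c = 1.59 + 1.05 = 2.64 m and h_c = 2.64 × 0.809017 = 2.1358 m.
A = π(1.05)² = 3.46361 m².
Resultant F = γ·h_c·A = 9.81 × 2.1358 × 3.46361 = 72.5702 kN.
I_c = πr⁴/4 = π × 1.05⁴/4 = 0.954656 m⁴.
Centre of pressure: y_p = y_c + I_c/(y_c·A) = 2.64 + 0.954656/(2.64 × 3.46361) = 2.64 + 0.104403 = 2.7444 m along the plane.
Vertically, h_p = y_p·sinθ = 2.7444 × 0.809017 = 2.22027 m.

h_p = 2.22 m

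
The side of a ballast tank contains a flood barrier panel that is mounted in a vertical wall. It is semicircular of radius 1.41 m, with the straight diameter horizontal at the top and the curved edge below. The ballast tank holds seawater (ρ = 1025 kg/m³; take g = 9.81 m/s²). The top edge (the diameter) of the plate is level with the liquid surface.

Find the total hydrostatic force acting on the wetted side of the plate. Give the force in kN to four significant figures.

F ≈ 18.79 kN

γ = ρg = 1025 × 9.81 / 1000 = 10.05525 kN/m³.
The centroid of a semicircle lies 4r/(3π) = 0.598423 m from the diameter, here below the top edge, so the centroid depth is h_c = 0.598423 m.
A = πr²/2 = π × 1.41²/2 = 3.1229 m².
Resultant F = γ·h_c·A = 10.05525 × 0.598423 × 3.1229 = 18.7914 kN.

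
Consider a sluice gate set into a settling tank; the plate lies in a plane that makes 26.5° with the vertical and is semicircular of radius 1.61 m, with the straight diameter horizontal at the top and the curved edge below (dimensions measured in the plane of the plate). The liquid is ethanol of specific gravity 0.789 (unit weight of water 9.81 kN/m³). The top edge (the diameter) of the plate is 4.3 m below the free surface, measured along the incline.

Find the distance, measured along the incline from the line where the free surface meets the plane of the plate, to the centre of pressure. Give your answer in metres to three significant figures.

y_p = 5.02 m

γ = 0.789 × 9.81 = 7.74009 kN/m³.
The plate makes 26.5° with the vertical, i.e. θ = 90° − 26.5° = 63.5° to the horizontal. Measuring y along the incline from the free-surface line, vertical depth h = y·sinθ with sinθ = 0.894934.
The centroid of a semicircle lies 4r/(3π) = 0.683305 m from the diameter, here below the top edge, so y_c = 4.3 + 0.683305 = 4.9833 m and h_c = 4.9833 × 0.894934 = 4.45972 m.
A = πr²/2 = π × 1.61²/2 = 4.07166 m².
Resultant F = γ·h_c·A = 7.74009 × 4.45972 × 4.07166 = 140.548 kN.
I_c = (π/8 − 8/(9π))·r⁴ = 0.109757 × 1.61⁴ = 0.737455 m⁴.
Centre of pressure: y_p = y_c + I_c/(y_c·A) = 4.9833 + 0.737455/(4.9833 × 4.07166) = 4.9833 + 0.0363452 = 5.01965 m along the plane.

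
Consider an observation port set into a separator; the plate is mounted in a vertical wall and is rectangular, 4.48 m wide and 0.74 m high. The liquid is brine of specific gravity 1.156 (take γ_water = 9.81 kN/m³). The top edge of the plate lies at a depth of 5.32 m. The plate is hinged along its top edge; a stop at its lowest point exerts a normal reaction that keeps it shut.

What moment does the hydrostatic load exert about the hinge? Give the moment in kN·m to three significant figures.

γ = 1.156 × 9.81 = 11.34036 kN/m³.
The centroid lies 0.74/2 = 0.37 m below the top edge, so the centroid depth is h_c = 5.32 + 0.37 = 5.69 m.
A = 4.48 × 0.74 = 3.3152 m².
Resultant F = γ·h_c·A = 11.34036 × 5.69 × 3.3152 = 213.919 kN.
I_c = b·h³/12 = 4.48 × 0.74³/12 = 0.151284 m⁴.
Centre of pressure: y_p = y_c + I_c/(y_c·A) = 5.69 + 0.151284/(5.69 × 3.3152) = 5.69 + 0.00801994 = 5.69802 m along the plane.
The resultant acts 0.37 + 0.00801994 = 0.37802 m (along the plate) below the hinge at the top edge, so the moment about the hinge is M = F × 0.37802 = 213.919 × 0.37802 = 80.8657 kN·m.

M ≈ 80.9 kN·m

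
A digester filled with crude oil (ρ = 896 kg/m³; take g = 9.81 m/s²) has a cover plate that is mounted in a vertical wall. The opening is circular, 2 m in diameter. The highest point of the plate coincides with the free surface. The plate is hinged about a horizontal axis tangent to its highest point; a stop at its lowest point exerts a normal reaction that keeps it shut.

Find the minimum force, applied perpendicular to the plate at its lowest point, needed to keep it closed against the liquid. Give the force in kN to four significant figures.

P ≈ 17.26 kN

γ = ρg = 896 × 9.81 / 1000 = 8.78976 kN/m³.
The centroid is at the centre, 1 m below the top of the plate, so the centroid depth is h_c = 1 m.
A = π(1)² = 3.14159 m².
Resultant F = γ·h_c·A = 8.78976 × 1 × 3.14159 = 27.6138 kN.
I_c = πr⁴/4 = π × 1⁴/4 = 0.785398 m⁴.
Centre of pressure: y_p = y_c + I_c/(y_c·A) = 1 + 0.785398/(1 × 3.14159) = 1 + 0.25 = 1.25 m along the plane.
The resultant acts 1 + 0.25 = 1.25 m (along the plate) below the hinge at the top edge, so the moment about the hinge is M = F × 1.25 = 27.6138 × 1.25 = 34.5173 kN·m.
A normal force at the bottom, 2 m from the hinge, must supply this moment: P = 34.5173/2 = 17.2586 kN.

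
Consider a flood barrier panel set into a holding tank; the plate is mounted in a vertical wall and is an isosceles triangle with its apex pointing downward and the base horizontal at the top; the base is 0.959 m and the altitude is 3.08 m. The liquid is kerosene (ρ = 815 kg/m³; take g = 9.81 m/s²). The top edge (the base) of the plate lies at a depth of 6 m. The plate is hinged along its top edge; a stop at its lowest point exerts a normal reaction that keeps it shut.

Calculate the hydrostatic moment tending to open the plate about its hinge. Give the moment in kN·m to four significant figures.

γ = ρg = 815 × 9.81 / 1000 = 7.99515 kN/m³.
With the apex down, the centroid sits h/3 = 3.08/3 = 1.02667 m below the base (the top edge), so the centroid depth is h_c = 6 + 1.02667 = 7.02667 m.
A = ½ × 0.959 × 3.08 = 1.47686 m².
Resultant F = γ·h_c·A = 7.99515 × 7.02667 × 1.47686 = 82.9689 kN.
I_c = b·h³/36 = 0.959 × 3.08³/36 = 0.778338 m⁴.
Centre of pressure: y_p = y_c + I_c/(y_c·A) = 7.02667 + 0.778338/(7.02667 × 1.47686) = 7.02667 + 0.0750031 = 7.10167 m along the plane.
The resultant acts 1.02667 + 0.0750031 = 1.10167 m (along the plate) below the hinge at the top edge, so the moment about the hinge is M = F × 1.10167 = 82.9689 × 1.10167 = 91.4043 kN·m.

M ≈ 91.40 kN·m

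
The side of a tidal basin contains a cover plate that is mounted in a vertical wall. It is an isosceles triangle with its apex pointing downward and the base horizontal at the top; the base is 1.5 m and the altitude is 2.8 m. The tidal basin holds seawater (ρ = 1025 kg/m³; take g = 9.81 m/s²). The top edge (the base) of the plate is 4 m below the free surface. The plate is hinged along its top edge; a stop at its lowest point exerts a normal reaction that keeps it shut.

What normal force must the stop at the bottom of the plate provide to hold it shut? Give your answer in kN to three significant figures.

γ = ρg = 1025 × 9.81 / 1000 = 10.05525 kN/m³.
With the apex down, the centroid sits h/3 = 2.8/3 = 0.933333 m below the base (the top edge), so the centroid depth is h_c = 4 + 0.933333 = 4.93333 m.
A = ½ × 1.5 × 2.8 = 2.1 m².
Resultant F = γ·h_c·A = 10.05525 × 4.93333 × 2.1 = 104.172 kN.
I_c = b·h³/36 = 1.5 × 2.8³/36 = 0.914667 m⁴.
Centre of pressure: y_p = y_c + I_c/(y_c·A) = 4.93333 + 0.914667/(4.93333 × 2.1) = 4.93333 + 0.0882884 = 5.02162 m along the plane.
The resultant acts 0.933333 + 0.0882884 = 1.02162 m (along the plate) below the hinge at the top edge, so the moment about the hinge is M = F × 1.02162 = 104.172 × 1.02162 = 106.424 kN·m.
A normal force at the bottom, 2.8 m from the hinge, must supply this moment: P = 106.424/2.8 = 38.0086 kN.

P ≈ 38.0 kN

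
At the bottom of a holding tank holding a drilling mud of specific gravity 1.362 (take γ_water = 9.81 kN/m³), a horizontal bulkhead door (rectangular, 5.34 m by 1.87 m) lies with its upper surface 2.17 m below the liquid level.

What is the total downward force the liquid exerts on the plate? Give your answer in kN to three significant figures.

γ = 1.362 × 9.81 = 13.36122 kN/m³.
The plate is horizontal, so pressure is uniform at p = γ·h = 13.36122 × 2.17 = 28.9938 kN/m².
A = 5.34 × 1.87 = 9.9858 m².
F = p·A = 28.9938 × 9.9858 = 289.526 kN.

F ≈ 290 kN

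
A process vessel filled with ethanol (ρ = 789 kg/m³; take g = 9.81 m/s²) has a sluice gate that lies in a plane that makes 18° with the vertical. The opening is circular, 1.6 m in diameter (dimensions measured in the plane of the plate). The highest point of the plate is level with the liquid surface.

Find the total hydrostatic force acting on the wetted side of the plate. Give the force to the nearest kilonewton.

γ = ρg = 789 × 9.81 / 1000 = 7.74009 kN/m³.
The plate makes 18° with the vertical, i.e. θ = 90° − 18° = 72° to the horizontal. Measuring y along the incline from the free-surface line, vertical depth h = y·sinθ with sinθ = 0.951057.
The centroid is at the centre, 0.8 m below the top of the plate, so y_c = 0.8 m and h_c = 0.8 × 0.951057 = 0.760846 m.
A = π(0.8)² = 2.01062 m².
Resultant F = γ·h_c·A = 7.74009 × 0.760846 × 2.01062 = 11.8406 kN.

F ≈ 12 kN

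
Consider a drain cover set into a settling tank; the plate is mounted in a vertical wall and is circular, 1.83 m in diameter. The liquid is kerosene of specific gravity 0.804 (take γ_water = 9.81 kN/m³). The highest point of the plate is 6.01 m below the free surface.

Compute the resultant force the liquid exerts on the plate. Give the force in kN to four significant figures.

γ = 0.804 × 9.81 = 7.88724 kN/m³.
The centroid is at the centre, 0.915 m below the top of the plate, so the centroid depth is h_c = 6.01 + 0.915 = 6.925 m.
A = π(0.915)² = 2.63022 m².
Resultant F = γ·h_c·A = 7.88724 × 6.925 × 2.63022 = 143.66 kN.

F ≈ 143.7 kN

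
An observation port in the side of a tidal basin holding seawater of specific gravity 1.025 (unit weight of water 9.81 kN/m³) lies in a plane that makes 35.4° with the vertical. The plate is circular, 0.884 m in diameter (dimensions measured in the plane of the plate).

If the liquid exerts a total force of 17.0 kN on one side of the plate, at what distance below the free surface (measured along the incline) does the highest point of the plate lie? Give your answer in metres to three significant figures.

γ = 1.025 × 9.81 = 10.05525 kN/m³.
A = π(0.442)² = 0.613754 m².
From F = γ·h_c·A, the centroid depth is h_c = 17.0/(10.05525 × 0.613754) = 2.75462 m.
The plate makes 35.4° with the vertical, i.e. θ = 90° − 35.4° = 54.6° to the horizontal. Measuring y along the incline from the free-surface line, vertical depth h = y·sinθ with sinθ = 0.815128.
Along the incline, y_c = h_c/sinθ = 2.75462/0.815128 = 3.37937 m.
The centroid is at the centre, 0.442 m below the top of the plate, so the highest point sits at y_top = 3.37937 − 0.442 = 2.93737 m along the incline.

y_top ≈ 2.94 m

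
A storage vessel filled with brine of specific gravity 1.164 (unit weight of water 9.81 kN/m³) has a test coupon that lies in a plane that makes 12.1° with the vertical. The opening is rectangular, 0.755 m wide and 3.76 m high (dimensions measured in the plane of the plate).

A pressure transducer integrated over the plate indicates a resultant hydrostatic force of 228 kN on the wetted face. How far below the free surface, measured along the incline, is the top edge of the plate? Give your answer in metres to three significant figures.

γ = 1.164 × 9.81 = 11.41884 kN/m³.
A = 0.755 × 3.76 = 2.8388 m².
From F = γ·h_c·A, the centroid depth is h_c = 228/(11.41884 × 2.8388) = 7.03361 m.
The plate makes 12.1° with the vertical, i.e. θ = 90° − 12.1° = 77.9° to the horizontal. Measuring y along the incline from the free-surface line, vertical depth h = y·sinθ with sinθ = 0.977783.
Along the incline, y_c = h_c/sinθ = 7.03361/0.977783 = 7.19343 m.
The centroid lies 3.76/2 = 1.88 m below the top edge, so the top edge sits at y_top = 7.19343 − 1.88 = 5.31343 m along the incline.

y_top ≈ 5.31 m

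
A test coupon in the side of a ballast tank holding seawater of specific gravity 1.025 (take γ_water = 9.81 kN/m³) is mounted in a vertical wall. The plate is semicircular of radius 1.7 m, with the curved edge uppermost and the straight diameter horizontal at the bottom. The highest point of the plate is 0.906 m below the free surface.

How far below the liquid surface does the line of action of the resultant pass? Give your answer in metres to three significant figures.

γ = 1.025 × 9.81 = 10.05525 kN/m³.
The centroid lies 4r/(3π) = 0.721502 m above the diameter, so r − 4r/(3π) = 1.7 − 0.721502 = 0.978498 m below the topmost point, so the centroid depth is h_c = 0.906 + 0.978498 = 1.8845 m.
A = πr²/2 = π × 1.7²/2 = 4.5396 m².
Resultant F = γ·h_c·A = 10.05525 × 1.8845 × 4.5396 = 86.0214 kN.
I_c = (π/8 − 8/(9π))·r⁴ = 0.109757 × 1.7⁴ = 0.916701 m⁴.
Centre of pressure: y_p = y_c + I_c/(y_c·A) = 1.8845 + 0.916701/(1.8845 × 4.5396) = 1.8845 + 0.107155 = 1.99166 m along the plane.

h_p = 1.99 m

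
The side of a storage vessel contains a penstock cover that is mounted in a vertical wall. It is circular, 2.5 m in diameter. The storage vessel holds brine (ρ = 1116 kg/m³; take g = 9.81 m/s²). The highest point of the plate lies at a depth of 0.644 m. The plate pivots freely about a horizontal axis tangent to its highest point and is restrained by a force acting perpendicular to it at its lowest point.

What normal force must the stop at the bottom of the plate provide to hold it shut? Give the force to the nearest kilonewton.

γ = ρg = 1116 × 9.81 / 1000 = 10.94796 kN/m³.
The centroid is at the centre, 1.25 m below the top of the plate, so the centroid depth is h_c = 0.644 + 1.25 = 1.894 m.
A = π(1.25)² = 4.90874 m².
Resultant F = γ·h_c·A = 10.94796 × 1.894 × 4.90874 = 101.785 kN.
I_c = πr⁴/4 = π × 1.25⁴/4 = 1.91748 m⁴.
Centre of pressure: y_p = y_c + I_c/(y_c·A) = 1.894 + 1.91748/(1.894 × 4.90874) = 1.894 + 0.206244 = 2.10024 m along the plane.
The resultant acts 1.25 + 0.206244 = 1.45624 m (along the plate) below the hinge at the top edge, so the moment about the hinge is M = F × 1.45624 = 101.785 × 1.45624 = 148.223 kN·m.
A normal force at the bottom, 2.5 m from the hinge, must supply this moment: P = 148.223/2.5 = 59.2892 kN.

P ≈ 59 kN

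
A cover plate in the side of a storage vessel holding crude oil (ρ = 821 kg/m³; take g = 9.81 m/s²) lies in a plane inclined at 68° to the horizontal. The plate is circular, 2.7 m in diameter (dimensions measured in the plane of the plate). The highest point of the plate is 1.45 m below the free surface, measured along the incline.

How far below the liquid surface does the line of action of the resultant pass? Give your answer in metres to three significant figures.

h_p = 2.75 m

γ = ρg = 821 × 9.81 / 1000 = 8.05401 kN/m³.
Let θ = 68° be the plate's angle to the horizontal; measure y along the incline from where the plane meets the free surface. Vertical depth h = y·sinθ with sinθ = 0.927184.
The centroid is at the centre, 1.35 m below the top of the plate, so y_c = 1.45 + 1.35 = 2.8 m and h_c = 2.8 × 0.927184 = 2.59612 m.
A = π(1.35)² = 5.72555 m².
Resultant F = γ·h_c·A = 8.05401 × 2.59612 × 5.72555 = 119.717 kN.
I_c = πr⁴/4 = π × 1.35⁴/4 = 2.6087 m⁴.
Centre of pressure: y_p = y_c + I_c/(y_c·A) = 2.8 + 2.6087/(2.8 × 5.72555) = 2.8 + 0.162723 = 2.96272 m along the plane.
Vertically, h_p = y_p·sinθ = 2.96272 × 0.927184 = 2.74699 m.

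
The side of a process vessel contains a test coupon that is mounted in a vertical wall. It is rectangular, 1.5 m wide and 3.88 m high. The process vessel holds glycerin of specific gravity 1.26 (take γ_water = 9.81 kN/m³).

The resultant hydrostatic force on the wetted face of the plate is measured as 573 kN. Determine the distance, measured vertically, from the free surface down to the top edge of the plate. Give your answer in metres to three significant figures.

γ = 1.26 × 9.81 = 12.3606 kN/m³.
A = 1.5 × 3.88 = 5.82 m².
From F = γ·h_c·A, the centroid depth is h_c = 573/(12.3606 × 5.82) = 7.96512 m.
The centroid lies 3.88/2 = 1.94 m below the top edge, so the top edge sits at h_top = 7.96512 − 1.94 = 6.02512 m below the surface.

d_top ≈ 6.03 m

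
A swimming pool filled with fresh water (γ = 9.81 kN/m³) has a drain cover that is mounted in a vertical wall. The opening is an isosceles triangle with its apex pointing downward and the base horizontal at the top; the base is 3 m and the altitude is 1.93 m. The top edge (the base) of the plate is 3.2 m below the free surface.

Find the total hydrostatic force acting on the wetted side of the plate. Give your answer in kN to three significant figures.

γ = 9.81 kN/m³.
With the apex down, the centroid sits h/3 = 1.93/3 = 0.643333 m below the base (the top edge), so the centroid depth is h_c = 3.2 + 0.643333 = 3.84333 m.
A = ½ × 3 × 1.93 = 2.895 m².
Resultant F = γ·h_c·A = 9.81 × 3.84333 × 2.895 = 109.15 kN.

F ≈ 109 kN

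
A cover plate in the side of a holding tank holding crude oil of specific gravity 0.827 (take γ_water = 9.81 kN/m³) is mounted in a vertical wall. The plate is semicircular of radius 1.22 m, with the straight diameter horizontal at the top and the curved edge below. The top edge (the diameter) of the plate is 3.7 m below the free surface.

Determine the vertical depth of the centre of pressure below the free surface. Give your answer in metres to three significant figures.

h_p = 4.24 m

γ = 0.827 × 9.81 = 8.11287 kN/m³.
The centroid of a semicircle lies 4r/(3π) = 0.517784 m from the diameter, here below the top edge, so the centroid depth is h_c = 3.7 + 0.517784 = 4.21778 m.
A = πr²/2 = π × 1.22²/2 = 2.33797 m².
Resultant F = γ·h_c·A = 8.11287 × 4.21778 × 2.33797 = 80.0014 kN.
I_c = (π/8 − 8/(9π))·r⁴ = 0.109757 × 1.22⁴ = 0.243148 m⁴.
Centre of pressure: y_p = y_c + I_c/(y_c·A) = 4.21778 + 0.243148/(4.21778 × 2.33797) = 4.21778 + 0.0246574 = 4.24244 m along the plane.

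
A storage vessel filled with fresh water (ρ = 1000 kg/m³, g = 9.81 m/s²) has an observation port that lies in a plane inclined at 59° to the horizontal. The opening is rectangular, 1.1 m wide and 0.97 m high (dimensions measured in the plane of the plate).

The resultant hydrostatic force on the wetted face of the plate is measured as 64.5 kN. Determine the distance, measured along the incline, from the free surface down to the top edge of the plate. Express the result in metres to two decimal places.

γ = ρg = 1000 × 9.81 = 9810 N/m³ = 9.81 kN/m³.
A = 1.1 × 0.97 = 1.067 m².
From F = γ·h_c·A, the centroid depth is h_c = 64.5/(9.81 × 1.067) = 6.16207 m.
Let θ = 59° be the plate's angle to the horizontal; measure y along the incline from where the plane meets the free surface. Vertical depth h = y·sinθ with sinθ = 0.857167.
Along the incline, y_c = h_c/sinθ = 6.16207/0.857167 = 7.18888 m.
The centroid lies 0.97/2 = 0.485 m below the top edge, so the top edge sits at y_top = 7.18888 − 0.485 = 6.70388 m along the incline.

y_top ≈ 6.70 m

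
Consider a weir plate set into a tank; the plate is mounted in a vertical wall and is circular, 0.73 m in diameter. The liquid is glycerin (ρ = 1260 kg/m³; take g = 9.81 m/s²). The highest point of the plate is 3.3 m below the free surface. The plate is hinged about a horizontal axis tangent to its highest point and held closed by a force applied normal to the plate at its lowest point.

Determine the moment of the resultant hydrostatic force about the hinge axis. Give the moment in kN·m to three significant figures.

γ = ρg = 1260 × 9.81 / 1000 = 12.3606 kN/m³.
The centroid is at the centre, 0.365 m below the top of the plate, so the centroid depth is h_c = 3.3 + 0.365 = 3.665 m.
A = π(0.365)² = 0.418539 m².
Resultant F = γ·h_c·A = 12.3606 × 3.665 × 0.418539 = 18.9605 kN.
I_c = πr⁴/4 = π × 0.365⁴/4 = 0.01394 m⁴.
Centre of pressure: y_p = y_c + I_c/(y_c·A) = 3.665 + 0.01394/(3.665 × 0.418539) = 3.665 + 0.00908768 = 3.67409 m along the plane.
The resultant acts 0.365 + 0.00908768 = 0.374088 m (along the plate) below the hinge at the top edge, so the moment about the hinge is M = F × 0.374088 = 18.9605 × 0.374088 = 7.0929 kN·m.

M ≈ 7.09 kN·m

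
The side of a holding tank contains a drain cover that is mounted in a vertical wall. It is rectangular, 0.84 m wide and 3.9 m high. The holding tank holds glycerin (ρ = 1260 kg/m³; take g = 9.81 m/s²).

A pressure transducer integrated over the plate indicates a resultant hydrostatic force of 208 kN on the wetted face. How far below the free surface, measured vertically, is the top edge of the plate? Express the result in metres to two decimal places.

γ = ρg = 1260 × 9.81 / 1000 = 12.3606 kN/m³.
A = 0.84 × 3.9 = 3.276 m².
From F = γ·h_c·A, the centroid depth is h_c = 208/(12.3606 × 3.276) = 5.13665 m.
The centroid lies 3.9/2 = 1.95 m below the top edge, so the top edge sits at h_top = 5.13665 − 1.95 = 3.18665 m below the surface.

d_top ≈ 3.19 m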